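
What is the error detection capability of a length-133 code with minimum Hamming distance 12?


Detection capability = d_min - 1 = 12 - 1 = 11

11 errors


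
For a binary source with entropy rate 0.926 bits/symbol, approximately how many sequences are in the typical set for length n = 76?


log2|A_typical| = nH = 76 * 0.926 = 70.376, so |A_typical| ~ 2^70.376 = 1.532e+21

1.532e+21


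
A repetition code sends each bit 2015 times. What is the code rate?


Rate = k/n = 1/2015

1/2015


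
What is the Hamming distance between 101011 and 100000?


Count differing positions: . . ^ . ^ ^ = 3 differences

3


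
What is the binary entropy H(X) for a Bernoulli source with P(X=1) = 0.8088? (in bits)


H = -p*log2(p) - (1-p)*log2(1-p). -0.8088*log2(0.8088) = 0.247610; -0.1912*log2(0.1912) = 0.456365. H = 0.247610 + 0.456365 = 0.704

0.704 bits


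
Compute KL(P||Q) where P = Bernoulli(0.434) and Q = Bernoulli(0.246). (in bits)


KL = p*log2(p/q) + (1-p)*log2((1-p)/(1-q)) = 0.434*log2(0.434/0.246) + 0.566*log2(0.566/0.754) = 0.1213

0.1213 bits


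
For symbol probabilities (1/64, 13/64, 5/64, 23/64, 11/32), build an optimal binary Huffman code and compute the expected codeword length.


Huffman construction (repeatedly merge the two least-probable nodes; each merge adds 1 bit to every symbol beneath it): 1/64 + 5/64 = 3/32; 3/32 + 13/64 = 19/64; 19/64 + 11/32 = 41/64; 23/64 + 41/64 = 1. Resulting codeword lengths (in the order the probabilities were given): (4, 3, 4, 1, 2). L_avg = sum(p_i * l_i) = 1/64*4 + 13/64*3 + 5/64*4 + 23/64*1 + 11/32*2 = 65/32 = 2.0312

2.0312 bits


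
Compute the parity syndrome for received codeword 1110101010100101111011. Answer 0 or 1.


Syndrome = XOR of all bits = 1 XOR 1 XOR 1 XOR 0 XOR 1 XOR 0 XOR 1 XOR 0 XOR 1 XOR 0 XOR 1 XOR 0 XOR 0 XOR 1 XOR 0 XOR 1 XOR 1 XOR 1 XOR 1 XOR 0 XOR 1 XOR 1 = 0

0


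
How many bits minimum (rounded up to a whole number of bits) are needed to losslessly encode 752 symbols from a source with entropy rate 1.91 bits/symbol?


Minimum bits >= n * H = 752 * 1.91 = 1436.32, rounded up to a whole number of bits = 1437

1437 bits


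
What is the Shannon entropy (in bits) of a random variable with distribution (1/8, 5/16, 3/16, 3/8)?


H = -sum(p_i * log2(p_i)). Terms: -(1/8)*log2(1/8) = 0.375000; -(5/16)*log2(5/16) = 0.524397; -(3/16)*log2(3/16) = 0.452820; -(3/8)*log2(3/8) = 0.530639. H = 0.375000 + 0.524397 + 0.452820 + 0.530639 = 1.8829

1.8829 bits


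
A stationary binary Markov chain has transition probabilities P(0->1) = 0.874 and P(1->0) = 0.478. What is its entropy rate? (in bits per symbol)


Stationary distribution: pi_0 = p10/(p01+p10) = 0.3536, pi_1 = 0.6464. Entropy rate H' = pi_0*H(p01) + pi_1*H(p10) = 0.3536*0.5464 + 0.6464*0.9986 = 0.8387

0.8387 bits/symbol


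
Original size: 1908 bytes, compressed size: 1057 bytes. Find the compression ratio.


Ratio = original / compressed = 1908 / 1057 = 1.8051

1.8051


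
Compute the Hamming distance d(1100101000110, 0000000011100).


Count differing positions: ^ ^ . . ^ . ^ . ^ ^ . ^ . = 7 differences

7


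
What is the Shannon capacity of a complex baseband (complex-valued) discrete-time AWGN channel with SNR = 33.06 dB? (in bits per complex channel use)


SNR_linear = 10^(33.06/10) = 2023.0192; C = log2(1 + SNR_linear) = log2(1 + 2023.0192) = 10.983

10.983 bits/channel use


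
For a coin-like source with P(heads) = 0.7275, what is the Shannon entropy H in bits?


H = -p*log2(p) - (1-p)*log2(1-p). -0.7275*log2(0.7275) = 0.333909; -0.2725*log2(0.2725) = 0.511121. H = 0.333909 + 0.511121 = 0.845

0.845 bits


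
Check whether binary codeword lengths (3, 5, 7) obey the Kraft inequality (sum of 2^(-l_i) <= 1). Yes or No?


Kraft sum = sum(2^(-l_i)) = 0.1641, need <= 1. Result: satisfied (a binary prefix-free code with these lengths exists)

Yes


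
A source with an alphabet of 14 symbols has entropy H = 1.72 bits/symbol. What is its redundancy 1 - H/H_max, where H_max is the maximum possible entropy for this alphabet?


H_max = log2(K) = log2(14) = 3.8074 bits/symbol. Redundancy = 1 - H/H_max = 1 - 1.72/3.8074 = 1 - 0.4518 = 0.5482

0.5482


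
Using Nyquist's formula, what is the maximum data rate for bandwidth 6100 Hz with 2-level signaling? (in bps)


Rate = 2 * B * log2(M) = 2 * 6100 * 1.0 = 12200.0

12200.0 bps


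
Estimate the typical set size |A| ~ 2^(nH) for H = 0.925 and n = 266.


log2|A_typical| = nH = 266 * 0.925 = 246.05, so |A_typical| ~ 2^246.05 = 1.171e+74

1.171e+74


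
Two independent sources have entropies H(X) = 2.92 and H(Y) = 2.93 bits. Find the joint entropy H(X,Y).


For independent variables, H(X,Y) = H(X) + H(Y) = 2.92 + 2.93 = 5.85

5.85 bits


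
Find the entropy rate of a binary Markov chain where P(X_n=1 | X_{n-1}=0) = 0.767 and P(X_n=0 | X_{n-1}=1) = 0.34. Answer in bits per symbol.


Stationary distribution: pi_0 = p10/(p01+p10) = 0.3071, pi_1 = 0.6929. Entropy rate H' = pi_0*H(p01) + pi_1*H(p10) = 0.3071*0.7832 + 0.6929*0.9248 = 0.8813

0.8813 bits/symbol


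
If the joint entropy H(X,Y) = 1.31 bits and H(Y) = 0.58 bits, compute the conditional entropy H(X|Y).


H(X|Y) = H(X,Y) - H(Y) = 1.31 - 0.58 = 0.73

0.73 bits


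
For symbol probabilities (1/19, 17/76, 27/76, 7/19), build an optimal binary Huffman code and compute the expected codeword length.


Huffman construction (repeatedly merge the two least-probable nodes; each merge adds 1 bit to every symbol beneath it): 1/19 + 17/76 = 21/76; 21/76 + 27/76 = 12/19; 7/19 + 12/19 = 1. Resulting codeword lengths (in the order the probabilities were given): (3, 3, 2, 1). L_avg = sum(p_i * l_i) = 1/19*3 + 17/76*3 + 27/76*2 + 7/19*1 = 145/76 = 1.9079

1.9079 bits


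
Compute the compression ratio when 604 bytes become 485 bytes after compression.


Ratio = original / compressed = 604 / 485 = 1.2454

1.2454


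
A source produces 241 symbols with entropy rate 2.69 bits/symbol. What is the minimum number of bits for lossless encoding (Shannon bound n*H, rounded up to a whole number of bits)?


Minimum bits >= n * H = 241 * 2.69 = 648.29, rounded up to a whole number of bits = 649

649 bits


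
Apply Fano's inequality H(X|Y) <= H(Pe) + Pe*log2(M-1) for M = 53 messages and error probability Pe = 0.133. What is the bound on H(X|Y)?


H(Pe) = -Pe*log2(Pe) - (1-Pe)*log2(1-Pe) = -0.133*log2(0.133) - 0.867*log2(0.867) = 0.387097 + 0.178512 = 0.5656. Pe*log2(M-1) = 0.133*log2(52) = 0.758158. Bound = H(Pe) + Pe*log2(M-1) = 0.387097 + 0.178512 + 0.758158 = 1.3238

1.3238 bits


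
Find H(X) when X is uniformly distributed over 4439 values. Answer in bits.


H = log2(n) = log2(4439) = 12.116

12.116 bits


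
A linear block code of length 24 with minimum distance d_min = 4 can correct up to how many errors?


Correction capability = floor((d-1)/2) = floor((4-1)/2) = 1

1 errors


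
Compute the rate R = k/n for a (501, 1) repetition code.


Rate = k/n = 1/501

1/501


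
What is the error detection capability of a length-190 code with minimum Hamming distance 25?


Detection capability = d_min - 1 = 25 - 1 = 24

24 errors


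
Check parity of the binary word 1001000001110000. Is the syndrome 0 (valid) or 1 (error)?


Syndrome = XOR of all bits = 1 XOR 0 XOR 0 XOR 1 XOR 0 XOR 0 XOR 0 XOR 0 XOR 0 XOR 1 XOR 1 XOR 1 XOR 0 XOR 0 XOR 0 XOR 0 = 1

1


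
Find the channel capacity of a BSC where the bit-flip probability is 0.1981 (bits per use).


H(p) = -p*log2(p) - (1-p)*log2(1-p) = -0.1981*log2(0.1981) - 0.8019*log2(0.8019) = 0.462702 + 0.255410 = 0.7181. C = 1 - H(p) = 1 - 0.7181 = 0.2819

0.2819 bits


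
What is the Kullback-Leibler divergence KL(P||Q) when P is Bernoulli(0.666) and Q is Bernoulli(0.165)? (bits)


KL = p*log2(p/q) + (1-p)*log2((1-p)/(1-q)) = 0.666*log2(0.666/0.165) + 0.334*log2(0.334/0.835) = 0.8992

0.8992 bits


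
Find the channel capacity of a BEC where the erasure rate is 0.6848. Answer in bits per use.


C = 1 - epsilon = 1 - 0.6848 = 0.3152

0.3152 bits


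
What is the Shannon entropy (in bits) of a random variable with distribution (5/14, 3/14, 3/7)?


H = -sum(p_i * log2(p_i)). Terms: -(5/14)*log2(5/14) = 0.530510; -(3/14)*log2(3/14) = 0.476227; -(3/7)*log2(3/7) = 0.523882. H = 0.530510 + 0.476227 + 0.523882 = 1.5306

1.5306 bits


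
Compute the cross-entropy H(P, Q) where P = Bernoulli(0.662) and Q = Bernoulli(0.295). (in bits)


H(P,Q) = -p*log2(q) - (1-p)*log2(1-q). -0.662*log2(0.295) = 1.165923; -0.338*log2(0.705) = 0.170455. H(P,Q) = 1.165923 + 0.170455 = 1.3364

1.3364 bits


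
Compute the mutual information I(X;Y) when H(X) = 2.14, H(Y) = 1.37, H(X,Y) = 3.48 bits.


I(X;Y) = H(X) + H(Y) - H(X,Y) = 2.14 + 1.37 - 3.48 = 0.03

0.03 bits


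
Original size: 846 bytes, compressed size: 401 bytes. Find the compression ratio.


Ratio = original / compressed = 846 / 401 = 2.1097

2.1097


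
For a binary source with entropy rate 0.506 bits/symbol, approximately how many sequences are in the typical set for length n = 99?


log2|A_typical| = nH = 99 * 0.506 = 50.094, so |A_typical| ~ 2^50.094 = 1.202e+15

1.202e+15


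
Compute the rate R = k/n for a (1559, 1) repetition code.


Rate = k/n = 1/1559

1/1559


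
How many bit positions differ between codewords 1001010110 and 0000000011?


Count differing positions: ^ . . ^ . ^ . ^ . ^ = 5 differences

5


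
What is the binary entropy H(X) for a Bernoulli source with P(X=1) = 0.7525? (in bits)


H = -p*log2(p) - (1-p)*log2(1-p). -0.7525*log2(0.7525) = 0.308703; -0.2475*log2(0.2475) = 0.498589. H = 0.308703 + 0.498589 = 0.8073

0.8073 bits


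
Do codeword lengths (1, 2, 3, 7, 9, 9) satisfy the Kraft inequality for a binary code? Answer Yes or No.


Kraft sum = sum(2^(-l_i)) = 0.8867, need <= 1. Result: satisfied (a binary prefix-free code with these lengths exists)

Yes


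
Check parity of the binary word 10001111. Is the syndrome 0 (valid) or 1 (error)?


Syndrome = XOR of all bits = 1 XOR 0 XOR 0 XOR 0 XOR 1 XOR 1 XOR 1 XOR 1 = 1

1


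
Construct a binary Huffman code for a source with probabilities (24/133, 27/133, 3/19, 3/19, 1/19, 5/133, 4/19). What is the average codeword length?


Huffman construction (repeatedly merge the two least-probable nodes; each merge adds 1 bit to every symbol beneath it): 5/133 + 1/19 = 12/133; 12/133 + 3/19 = 33/133; 3/19 + 24/133 = 45/133; 27/133 + 4/19 = 55/133; 33/133 + 45/133 = 78/133; 55/133 + 78/133 = 1. Resulting codeword lengths (in the order the probabilities were given): (3, 2, 3, 3, 4, 4, 2). L_avg = sum(p_i * l_i) = 24/133*3 + 27/133*2 + 3/19*3 + 3/19*3 + 1/19*4 + 5/133*4 + 4/19*2 = 356/133 = 2.6767

2.6767 bits


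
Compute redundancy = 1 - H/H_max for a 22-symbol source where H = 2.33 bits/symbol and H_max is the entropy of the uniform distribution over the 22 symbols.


H_max = log2(K) = log2(22) = 4.4594 bits/symbol. Redundancy = 1 - H/H_max = 1 - 2.33/4.4594 = 1 - 0.5225 = 0.4775

0.4775


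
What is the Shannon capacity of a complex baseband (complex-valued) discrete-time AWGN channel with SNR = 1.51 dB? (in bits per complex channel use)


SNR_linear = 10^(1.51/10) = 1.4158; C = log2(1 + SNR_linear) = log2(1 + 1.4158) = 1.2725

1.2725 bits/channel use


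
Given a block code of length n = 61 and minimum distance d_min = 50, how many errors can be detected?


Detection capability = d_min - 1 = 50 - 1 = 49

49 errors


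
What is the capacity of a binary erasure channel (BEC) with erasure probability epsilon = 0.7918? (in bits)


C = 1 - epsilon = 1 - 0.7918 = 0.2082

0.2082 bits


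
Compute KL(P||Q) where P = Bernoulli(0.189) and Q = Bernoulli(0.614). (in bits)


KL = p*log2(p/q) + (1-p)*log2((1-p)/(1-q)) = 0.189*log2(0.189/0.614) + 0.811*log2(0.811/0.386) = 0.5474

0.5474 bits


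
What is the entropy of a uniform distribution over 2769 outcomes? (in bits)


H = log2(n) = log2(2769) = 11.4351

11.4351 bits


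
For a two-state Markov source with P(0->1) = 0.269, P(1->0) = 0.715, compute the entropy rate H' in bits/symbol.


Stationary distribution: pi_0 = p10/(p01+p10) = 0.7266, pi_1 = 0.2734. Entropy rate H' = pi_0*H(p01) + pi_1*H(p10) = 0.7266*0.84 + 0.2734*0.8622 = 0.8461

0.8461 bits/symbol


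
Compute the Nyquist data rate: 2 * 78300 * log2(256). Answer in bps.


Rate = 2 * B * log2(M) = 2 * 78300 * 8.0 = 1252800.0

1252800.0 bps


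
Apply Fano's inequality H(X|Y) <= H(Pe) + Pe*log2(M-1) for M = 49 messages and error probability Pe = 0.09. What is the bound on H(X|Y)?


H(Pe) = -Pe*log2(Pe) - (1-Pe)*log2(1-Pe) = -0.09*log2(0.09) - 0.91*log2(0.91) = 0.312654 + 0.123816 = 0.4365. Pe*log2(M-1) = 0.09*log2(48) = 0.502647. Bound = H(Pe) + Pe*log2(M-1) = 0.312654 + 0.123816 + 0.502647 = 0.9391

0.9391 bits


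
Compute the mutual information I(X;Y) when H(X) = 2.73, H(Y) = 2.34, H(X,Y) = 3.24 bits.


I(X;Y) = H(X) + H(Y) - H(X,Y) = 2.73 + 2.34 - 3.24 = 1.83

1.83 bits


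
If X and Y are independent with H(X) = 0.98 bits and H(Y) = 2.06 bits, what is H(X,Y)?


For independent variables, H(X,Y) = H(X) + H(Y) = 0.98 + 2.06 = 3.04

3.04 bits


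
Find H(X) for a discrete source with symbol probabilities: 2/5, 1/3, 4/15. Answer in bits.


H = -sum(p_i * log2(p_i)). Terms: -(2/5)*log2(2/5) = 0.528771; -(1/3)*log2(1/3) = 0.528321; -(4/15)*log2(4/15) = 0.508504. H = 0.528771 + 0.528321 + 0.508504 = 1.5656

1.5656 bits


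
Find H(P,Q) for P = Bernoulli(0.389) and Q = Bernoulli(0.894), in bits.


H(P,Q) = -p*log2(q) - (1-p)*log2(1-q). -0.389*log2(0.894) = 0.062883; -0.611*log2(0.106) = 1.978335. H(P,Q) = 0.062883 + 1.978335 = 2.0412

2.0412 bits


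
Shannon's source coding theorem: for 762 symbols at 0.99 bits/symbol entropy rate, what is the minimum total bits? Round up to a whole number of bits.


Minimum bits >= n * H = 762 * 0.99 = 754.38, rounded up to a whole number of bits = 755

755 bits


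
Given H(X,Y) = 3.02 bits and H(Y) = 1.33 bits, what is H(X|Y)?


H(X|Y) = H(X,Y) - H(Y) = 3.02 - 1.33 = 1.69

1.69 bits


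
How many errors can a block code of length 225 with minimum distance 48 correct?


Correction capability = floor((d-1)/2) = floor((48-1)/2) = 23

23 errors


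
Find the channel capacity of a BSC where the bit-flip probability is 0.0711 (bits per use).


H(p) = -p*log2(p) - (1-p)*log2(1-p) = -0.0711*log2(0.0711) - 0.9289*log2(0.9289) = 0.271176 + 0.098839 = 0.37. C = 1 - H(p) = 1 - 0.37 = 0.63

0.63 bits


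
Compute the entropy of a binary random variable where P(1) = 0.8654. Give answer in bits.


H = -p*log2(p) - (1-p)*log2(1-p). -0.8654*log2(0.8654) = 0.180489; -0.1346*log2(0.1346) = 0.389431. H = 0.180489 + 0.389431 = 0.5699

0.5699 bits


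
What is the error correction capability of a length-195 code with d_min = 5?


Correction capability = floor((d-1)/2) = floor((5-1)/2) = 2

2 errors


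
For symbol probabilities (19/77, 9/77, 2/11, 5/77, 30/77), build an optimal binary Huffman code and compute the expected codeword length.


Huffman construction (repeatedly merge the two least-probable nodes; each merge adds 1 bit to every symbol beneath it): 5/77 + 9/77 = 2/11; 2/11 + 2/11 = 4/11; 19/77 + 4/11 = 47/77; 30/77 + 47/77 = 1. Resulting codeword lengths (in the order the probabilities were given): (2, 4, 3, 4, 1). L_avg = sum(p_i * l_i) = 19/77*2 + 9/77*4 + 2/11*3 + 5/77*4 + 30/77*1 = 166/77 = 2.1558

2.1558 bits


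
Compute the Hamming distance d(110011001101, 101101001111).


Count differing positions: . ^ ^ ^ ^ . . . . . ^ . = 5 differences

5


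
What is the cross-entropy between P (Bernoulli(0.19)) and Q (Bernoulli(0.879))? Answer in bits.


H(P,Q) = -p*log2(q) - (1-p)*log2(1-q). -0.19*log2(0.879) = 0.035352; -0.81*log2(0.121) = 2.468006. H(P,Q) = 0.035352 + 2.468006 = 2.5034

2.5034 bits


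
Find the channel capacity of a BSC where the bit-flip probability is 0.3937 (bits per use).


H(p) = -p*log2(p) - (1-p)*log2(1-p) = -0.3937*log2(0.3937) - 0.6063*log2(0.6063) = 0.529460 + 0.437686 = 0.9671. C = 1 - H(p) = 1 - 0.9671 = 0.0329

0.0329 bits


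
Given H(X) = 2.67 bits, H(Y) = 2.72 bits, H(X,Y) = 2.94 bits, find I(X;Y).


I(X;Y) = H(X) + H(Y) - H(X,Y) = 2.67 + 2.72 - 2.94 = 2.45

2.45 bits


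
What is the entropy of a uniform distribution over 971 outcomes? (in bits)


H = log2(n) = log2(971) = 9.9233

9.9233 bits


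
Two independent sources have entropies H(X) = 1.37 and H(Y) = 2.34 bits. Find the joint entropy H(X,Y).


For independent variables, H(X,Y) = H(X) + H(Y) = 1.37 + 2.34 = 3.71

3.71 bits


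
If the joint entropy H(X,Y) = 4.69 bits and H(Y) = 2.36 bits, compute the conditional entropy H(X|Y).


H(X|Y) = H(X,Y) - H(Y) = 4.69 - 2.36 = 2.33

2.33 bits


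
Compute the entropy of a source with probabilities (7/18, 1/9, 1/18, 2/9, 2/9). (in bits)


H = -sum(p_i * log2(p_i)). Terms: -(7/18)*log2(7/18) = 0.529888; -(1/9)*log2(1/9) = 0.352214; -(1/18)*log2(1/18) = 0.231663; -(2/9)*log2(2/9) = 0.482206; -(2/9)*log2(2/9) = 0.482206. H = 0.529888 + 0.352214 + 0.231663 + 0.482206 + 0.482206 = 2.0782

2.0782 bits


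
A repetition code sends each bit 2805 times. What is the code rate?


Rate = k/n = 1/2805

1/2805


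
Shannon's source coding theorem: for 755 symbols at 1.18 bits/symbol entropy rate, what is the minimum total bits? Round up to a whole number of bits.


Minimum bits >= n * H = 755 * 1.18 = 890.9, rounded up to a whole number of bits = 891

891 bits


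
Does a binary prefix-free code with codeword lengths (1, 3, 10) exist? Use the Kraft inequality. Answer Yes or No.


Kraft sum = sum(2^(-l_i)) = 0.626, need <= 1. Result: satisfied (a binary prefix-free code with these lengths exists)

Yes


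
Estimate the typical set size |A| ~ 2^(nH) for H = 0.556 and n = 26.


log2|A_typical| = nH = 26 * 0.556 = 14.456, so |A_typical| ~ 2^14.456 = 2.247e+04

2.247e+04


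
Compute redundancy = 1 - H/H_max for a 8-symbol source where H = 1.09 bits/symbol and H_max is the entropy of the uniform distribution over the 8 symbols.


H_max = log2(K) = log2(8) = 3.0 bits/symbol. Redundancy = 1 - H/H_max = 1 - 1.09/3.0 = 1 - 0.3633 = 0.6367

0.6367


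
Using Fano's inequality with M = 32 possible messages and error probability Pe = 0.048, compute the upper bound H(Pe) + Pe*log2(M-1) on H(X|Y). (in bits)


H(Pe) = -Pe*log2(Pe) - (1-Pe)*log2(1-Pe) = -0.048*log2(0.048) - 0.952*log2(0.952) = 0.210279 + 0.067560 = 0.2778. Pe*log2(M-1) = 0.048*log2(31) = 0.237801. Bound = H(Pe) + Pe*log2(M-1) = 0.210279 + 0.067560 + 0.237801 = 0.5156

0.5156 bits


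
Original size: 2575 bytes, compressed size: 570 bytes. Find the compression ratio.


Ratio = original / compressed = 2575 / 570 = 4.5175

4.5175


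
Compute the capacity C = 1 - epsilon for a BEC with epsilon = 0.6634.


C = 1 - epsilon = 1 - 0.6634 = 0.3366

0.3366 bits


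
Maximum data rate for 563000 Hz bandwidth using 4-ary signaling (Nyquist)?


Rate = 2 * B * log2(M) = 2 * 563000 * 2.0 = 2252000.0

2252000.0 bps


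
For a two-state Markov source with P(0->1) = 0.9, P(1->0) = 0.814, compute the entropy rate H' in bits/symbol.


Stationary distribution: pi_0 = p10/(p01+p10) = 0.4749, pi_1 = 0.5251. Entropy rate H' = pi_0*H(p01) + pi_1*H(p10) = 0.4749*0.469 + 0.5251*0.693 = 0.5866

0.5866 bits/symbol


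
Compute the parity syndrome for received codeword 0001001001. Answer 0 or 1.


Syndrome = XOR of all bits = 0 XOR 0 XOR 0 XOR 1 XOR 0 XOR 0 XOR 1 XOR 0 XOR 0 XOR 1 = 1

1


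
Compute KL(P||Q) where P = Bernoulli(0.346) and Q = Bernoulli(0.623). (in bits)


KL = p*log2(p/q) + (1-p)*log2((1-p)/(1-q)) = 0.346*log2(0.346/0.623) + 0.654*log2(0.654/0.377) = 0.2262

0.2262 bits


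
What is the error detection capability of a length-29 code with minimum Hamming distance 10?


Detection capability = d_min - 1 = 10 - 1 = 9

9 errors


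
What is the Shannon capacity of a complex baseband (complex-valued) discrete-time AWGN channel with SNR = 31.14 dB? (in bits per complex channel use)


SNR_linear = 10^(31.14/10) = 1300.1696; C = log2(1 + SNR_linear) = log2(1 + 1300.1696) = 10.3456

10.3456 bits/channel use


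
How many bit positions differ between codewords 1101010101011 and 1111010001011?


Count differing positions: . . ^ . . . . ^ . . . . . = 2 differences

2


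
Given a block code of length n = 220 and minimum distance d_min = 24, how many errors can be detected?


Detection capability = d_min - 1 = 24 - 1 = 23

23 errors


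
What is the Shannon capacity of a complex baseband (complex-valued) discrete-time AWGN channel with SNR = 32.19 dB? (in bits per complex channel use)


SNR_linear = 10^(32.19/10) = 1655.77; C = log2(1 + SNR_linear) = log2(1 + 1655.77) = 10.6942

10.6942 bits/channel use


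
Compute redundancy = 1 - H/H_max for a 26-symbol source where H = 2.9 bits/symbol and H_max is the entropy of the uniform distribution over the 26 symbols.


H_max = log2(K) = log2(26) = 4.7004 bits/symbol. Redundancy = 1 - H/H_max = 1 - 2.9/4.7004 = 1 - 0.617 = 0.383

0.383


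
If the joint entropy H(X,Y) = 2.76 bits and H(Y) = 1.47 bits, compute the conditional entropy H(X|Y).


H(X|Y) = H(X,Y) - H(Y) = 2.76 - 1.47 = 1.29

1.29 bits


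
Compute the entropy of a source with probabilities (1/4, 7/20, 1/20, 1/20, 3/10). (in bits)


H = -sum(p_i * log2(p_i)). Terms: -(1/4)*log2(1/4) = 0.500000; -(7/20)*log2(7/20) = 0.530101; -(1/20)*log2(1/20) = 0.216096; -(1/20)*log2(1/20) = 0.216096; -(3/10)*log2(3/10) = 0.521090. H = 0.500000 + 0.530101 + 0.216096 + 0.216096 + 0.521090 = 1.9834

1.9834 bits


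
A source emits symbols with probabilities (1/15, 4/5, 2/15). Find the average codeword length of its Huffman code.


Huffman construction (repeatedly merge the two least-probable nodes; each merge adds 1 bit to every symbol beneath it): 1/15 + 2/15 = 1/5; 1/5 + 4/5 = 1. Resulting codeword lengths (in the order the probabilities were given): (2, 1, 2). L_avg = sum(p_i * l_i) = 1/15*2 + 4/5*1 + 2/15*2 = 6/5 = 1.2

1.2 bits


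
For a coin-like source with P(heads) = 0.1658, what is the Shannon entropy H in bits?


H = -p*log2(p) - (1-p)*log2(1-p). -0.1658*log2(0.1658) = 0.429834; -0.8342*log2(0.8342) = 0.218172. H = 0.429834 + 0.218172 = 0.648

0.648 bits


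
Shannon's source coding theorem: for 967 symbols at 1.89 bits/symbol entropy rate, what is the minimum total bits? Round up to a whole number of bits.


Minimum bits >= n * H = 967 * 1.89 = 1827.63, rounded up to a whole number of bits = 1828

1828 bits


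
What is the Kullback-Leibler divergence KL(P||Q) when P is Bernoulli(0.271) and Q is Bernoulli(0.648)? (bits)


KL = p*log2(p/q) + (1-p)*log2((1-p)/(1-q)) = 0.271*log2(0.271/0.648) + 0.729*log2(0.729/0.352) = 0.4249

0.4249 bits


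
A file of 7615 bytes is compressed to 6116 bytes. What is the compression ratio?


Ratio = original / compressed = 7615 / 6116 = 1.2451

1.2451


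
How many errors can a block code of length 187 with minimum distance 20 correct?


Correction capability = floor((d-1)/2) = floor((20-1)/2) = 9

9 errors


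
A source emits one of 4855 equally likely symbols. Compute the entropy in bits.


H = log2(n) = log2(4855) = 12.2453

12.2453 bits


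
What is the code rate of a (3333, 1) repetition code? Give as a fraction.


Rate = k/n = 1/3333

1/3333


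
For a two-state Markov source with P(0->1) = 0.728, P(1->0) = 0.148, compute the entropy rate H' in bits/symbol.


Stationary distribution: pi_0 = p10/(p01+p10) = 0.1689, pi_1 = 0.8311. Entropy rate H' = pi_0*H(p01) + pi_1*H(p10) = 0.1689*0.8443 + 0.8311*0.6048 = 0.6453

0.6453 bits/symbol


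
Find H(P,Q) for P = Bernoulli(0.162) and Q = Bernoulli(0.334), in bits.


H(P,Q) = -p*log2(q) - (1-p)*log2(1-q). -0.162*log2(0.334) = 0.256297; -0.838*log2(0.666) = 0.491408. H(P,Q) = 0.256297 + 0.491408 = 0.7477

0.7477 bits


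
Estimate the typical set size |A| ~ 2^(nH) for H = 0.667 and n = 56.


log2|A_typical| = nH = 56 * 0.667 = 37.352, so |A_typical| ~ 2^37.352 = 1.754e+11

1.754e+11


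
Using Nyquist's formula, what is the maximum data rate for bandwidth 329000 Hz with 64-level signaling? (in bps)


Rate = 2 * B * log2(M) = 2 * 329000 * 6.0 = 3948000.0

3948000.0 bps


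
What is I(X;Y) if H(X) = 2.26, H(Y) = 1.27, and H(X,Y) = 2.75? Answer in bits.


I(X;Y) = H(X) + H(Y) - H(X,Y) = 2.26 + 1.27 - 2.75 = 0.78

0.78 bits


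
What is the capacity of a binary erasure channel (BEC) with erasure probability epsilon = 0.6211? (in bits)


C = 1 - epsilon = 1 - 0.6211 = 0.3789

0.3789 bits


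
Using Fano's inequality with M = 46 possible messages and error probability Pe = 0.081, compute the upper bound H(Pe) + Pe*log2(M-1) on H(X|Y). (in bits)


H(Pe) = -Pe*log2(Pe) - (1-Pe)*log2(1-Pe) = -0.081*log2(0.081) - 0.919*log2(0.919) = 0.293701 + 0.111992 = 0.4057. Pe*log2(M-1) = 0.081*log2(45) = 0.444840. Bound = H(Pe) + Pe*log2(M-1) = 0.293701 + 0.111992 + 0.444840 = 0.8505

0.8505 bits


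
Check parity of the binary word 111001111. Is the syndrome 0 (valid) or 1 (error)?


Syndrome = XOR of all bits = 1 XOR 1 XOR 1 XOR 0 XOR 0 XOR 1 XOR 1 XOR 1 XOR 1 = 1

1


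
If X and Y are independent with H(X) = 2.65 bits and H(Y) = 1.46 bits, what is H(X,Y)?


For independent variables, H(X,Y) = H(X) + H(Y) = 2.65 + 1.46 = 4.11

4.11 bits


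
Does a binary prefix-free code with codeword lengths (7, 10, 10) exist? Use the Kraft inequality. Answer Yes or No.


Kraft sum = sum(2^(-l_i)) = 0.0098, need <= 1. Result: satisfied (a binary prefix-free code with these lengths exists)

Yes


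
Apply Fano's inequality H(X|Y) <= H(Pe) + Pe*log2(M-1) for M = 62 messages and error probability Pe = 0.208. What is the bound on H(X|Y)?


H(Pe) = -Pe*log2(Pe) - (1-Pe)*log2(1-Pe) = -0.208*log2(0.208) - 0.792*log2(0.792) = 0.471192 + 0.266451 = 0.7376. Pe*log2(M-1) = 0.208*log2(61) = 1.233593. Bound = H(Pe) + Pe*log2(M-1) = 0.471192 + 0.266451 + 1.233593 = 1.9712

1.9712 bits


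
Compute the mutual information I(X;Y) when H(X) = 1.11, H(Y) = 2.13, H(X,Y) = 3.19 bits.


I(X;Y) = H(X) + H(Y) - H(X,Y) = 1.11 + 2.13 - 3.19 = 0.05

0.05 bits


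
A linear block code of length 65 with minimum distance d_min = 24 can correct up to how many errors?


Correction capability = floor((d-1)/2) = floor((24-1)/2) = 11

11 errors


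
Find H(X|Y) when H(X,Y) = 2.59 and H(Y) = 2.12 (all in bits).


H(X|Y) = H(X,Y) - H(Y) = 2.59 - 2.12 = 0.47

0.47 bits


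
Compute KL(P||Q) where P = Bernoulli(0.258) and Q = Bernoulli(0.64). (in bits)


KL = p*log2(p/q) + (1-p)*log2((1-p)/(1-q)) = 0.258*log2(0.258/0.64) + 0.742*log2(0.742/0.36) = 0.4361

0.4361 bits


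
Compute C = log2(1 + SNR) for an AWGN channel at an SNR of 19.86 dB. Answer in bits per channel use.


SNR_linear = 10^(19.86/10) = 96.8278; C = log2(1 + SNR_linear) = log2(1 + 96.8278) = 6.6122

6.6122 bits/channel use


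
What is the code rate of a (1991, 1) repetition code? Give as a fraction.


Rate = k/n = 1/1991

1/1991


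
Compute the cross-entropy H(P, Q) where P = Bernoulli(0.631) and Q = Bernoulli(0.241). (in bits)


H(P,Q) = -p*log2(q) - (1-p)*log2(1-q). -0.631*log2(0.241) = 1.295377; -0.369*log2(0.759) = 0.146799. H(P,Q) = 1.295377 + 0.146799 = 1.4422

1.4422 bits


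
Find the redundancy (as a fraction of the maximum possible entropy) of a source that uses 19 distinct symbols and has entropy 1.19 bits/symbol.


H_max = log2(K) = log2(19) = 4.2479 bits/symbol. Redundancy = 1 - H/H_max = 1 - 1.19/4.2479 = 1 - 0.2801 = 0.7199

0.7199


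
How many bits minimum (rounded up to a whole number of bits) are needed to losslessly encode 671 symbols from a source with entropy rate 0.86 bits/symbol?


Minimum bits >= n * H = 671 * 0.86 = 577.06, rounded up to a whole number of bits = 578

578 bits


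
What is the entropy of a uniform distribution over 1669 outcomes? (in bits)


H = log2(n) = log2(1669) = 10.7048

10.7048 bits


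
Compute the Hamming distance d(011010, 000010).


Count differing positions: . ^ ^ . . . = 2 differences

2


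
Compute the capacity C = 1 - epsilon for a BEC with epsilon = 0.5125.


C = 1 - epsilon = 1 - 0.5125 = 0.4875

0.4875 bits


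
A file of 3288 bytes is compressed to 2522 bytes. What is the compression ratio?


Ratio = original / compressed = 3288 / 2522 = 1.3037

1.3037


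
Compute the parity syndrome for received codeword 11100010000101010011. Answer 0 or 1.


Syndrome = XOR of all bits = 1 XOR 1 XOR 1 XOR 0 XOR 0 XOR 0 XOR 1 XOR 0 XOR 0 XOR 0 XOR 0 XOR 1 XOR 0 XOR 1 XOR 0 XOR 1 XOR 0 XOR 0 XOR 1 XOR 1 = 1

1


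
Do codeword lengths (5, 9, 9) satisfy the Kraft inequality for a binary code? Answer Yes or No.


Kraft sum = sum(2^(-l_i)) = 0.0352, need <= 1. Result: satisfied (a binary prefix-free code with these lengths exists)

Yes


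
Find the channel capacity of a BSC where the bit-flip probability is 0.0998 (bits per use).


H(p) = -p*log2(p) - (1-p)*log2(1-p) = -0.0998*log2(0.0998) - 0.9002*log2(0.9002) = 0.331817 + 0.136545 = 0.4684. C = 1 - H(p) = 1 - 0.4684 = 0.5316

0.5316 bits


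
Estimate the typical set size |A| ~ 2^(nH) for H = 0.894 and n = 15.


log2|A_typical| = nH = 15 * 0.894 = 13.41, so |A_typical| ~ 2^13.41 = 1.088e+04

1.088e+04


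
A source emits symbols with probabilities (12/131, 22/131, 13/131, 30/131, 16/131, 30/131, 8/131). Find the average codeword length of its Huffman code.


Huffman construction (repeatedly merge the two least-probable nodes; each merge adds 1 bit to every symbol beneath it): 8/131 + 12/131 = 20/131; 13/131 + 16/131 = 29/131; 20/131 + 22/131 = 42/131; 29/131 + 30/131 = 59/131; 30/131 + 42/131 = 72/131; 59/131 + 72/131 = 1. Resulting codeword lengths (in the order the probabilities were given): (4, 3, 3, 2, 3, 2, 4). L_avg = sum(p_i * l_i) = 12/131*4 + 22/131*3 + 13/131*3 + 30/131*2 + 16/131*3 + 30/131*2 + 8/131*4 = 353/131 = 2.6947

2.6947 bits


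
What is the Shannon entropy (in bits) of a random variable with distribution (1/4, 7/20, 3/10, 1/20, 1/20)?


H = -sum(p_i * log2(p_i)). Terms: -(1/4)*log2(1/4) = 0.500000; -(7/20)*log2(7/20) = 0.530101; -(3/10)*log2(3/10) = 0.521090; -(1/20)*log2(1/20) = 0.216096; -(1/20)*log2(1/20) = 0.216096. H = 0.500000 + 0.530101 + 0.521090 + 0.216096 + 0.216096 = 1.9834

1.9834 bits


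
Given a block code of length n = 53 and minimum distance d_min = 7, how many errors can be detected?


Detection capability = d_min - 1 = 7 - 1 = 6

6 errors


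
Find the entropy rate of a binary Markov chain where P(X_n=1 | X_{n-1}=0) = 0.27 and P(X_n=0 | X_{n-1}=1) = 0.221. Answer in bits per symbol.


Stationary distribution: pi_0 = p10/(p01+p10) = 0.4501, pi_1 = 0.5499. Entropy rate H' = pi_0*H(p01) + pi_1*H(p10) = 0.4501*0.8415 + 0.5499*0.762 = 0.7978

0.7978 bits/symbol


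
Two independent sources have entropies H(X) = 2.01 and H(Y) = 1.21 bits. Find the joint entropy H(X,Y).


For independent variables, H(X,Y) = H(X) + H(Y) = 2.01 + 1.21 = 3.22

3.22 bits


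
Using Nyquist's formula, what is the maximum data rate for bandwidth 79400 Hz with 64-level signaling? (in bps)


Rate = 2 * B * log2(M) = 2 * 79400 * 6.0 = 952800.0

952800.0 bps


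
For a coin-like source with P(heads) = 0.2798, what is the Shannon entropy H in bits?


H = -p*log2(p) - (1-p)*log2(1-p). -0.2798*log2(0.2798) = 0.514141; -0.7202*log2(0.7202) = 0.341037. H = 0.514141 + 0.341037 = 0.8552

0.8552 bits


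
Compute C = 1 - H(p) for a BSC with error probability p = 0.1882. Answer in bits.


H(p) = -p*log2(p) - (1-p)*log2(1-p) = -0.1882*log2(0.1882) - 0.8118*log2(0.8118) = 0.453498 + 0.244192 = 0.6977. C = 1 - H(p) = 1 - 0.6977 = 0.3023

0.3023 bits


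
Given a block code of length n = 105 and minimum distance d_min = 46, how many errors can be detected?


Detection capability = d_min - 1 = 46 - 1 = 45

45 errors


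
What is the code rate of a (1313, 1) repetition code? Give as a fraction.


Rate = k/n = 1/1313

1/1313


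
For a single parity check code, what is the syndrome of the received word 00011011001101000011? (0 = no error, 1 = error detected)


Syndrome = XOR of all bits = 0 XOR 0 XOR 0 XOR 1 XOR 1 XOR 0 XOR 1 XOR 1 XOR 0 XOR 0 XOR 1 XOR 1 XOR 0 XOR 1 XOR 0 XOR 0 XOR 0 XOR 0 XOR 1 XOR 1 = 1

1


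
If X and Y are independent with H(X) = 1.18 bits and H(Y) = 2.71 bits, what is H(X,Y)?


For independent variables, H(X,Y) = H(X) + H(Y) = 1.18 + 2.71 = 3.89

3.89 bits


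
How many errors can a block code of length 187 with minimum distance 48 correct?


Correction capability = floor((d-1)/2) = floor((48-1)/2) = 23

23 errors


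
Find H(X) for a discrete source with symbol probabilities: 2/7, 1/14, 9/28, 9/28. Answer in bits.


H = -sum(p_i * log2(p_i)). Terms: -(2/7)*log2(2/7) = 0.516387; -(1/14)*log2(1/14) = 0.271954; -(9/28)*log2(9/28) = 0.526317; -(9/28)*log2(9/28) = 0.526317. H = 0.516387 + 0.271954 + 0.526317 + 0.526317 = 1.841

1.841 bits


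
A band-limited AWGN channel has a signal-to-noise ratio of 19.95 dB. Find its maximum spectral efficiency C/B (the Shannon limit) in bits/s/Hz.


SNR_linear = 10^(19.95/10) = 98.8553; C/B = log2(1 + SNR_linear) = log2(1 + 98.8553) = 6.6418

6.6418 bits/s/Hz


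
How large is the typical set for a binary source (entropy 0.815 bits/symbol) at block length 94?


log2|A_typical| = nH = 94 * 0.815 = 76.61, so |A_typical| ~ 2^76.61 = 1.153e+23

1.153e+23


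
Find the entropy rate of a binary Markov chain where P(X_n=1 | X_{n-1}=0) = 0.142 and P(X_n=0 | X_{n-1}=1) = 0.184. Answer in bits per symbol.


Stationary distribution: pi_0 = p10/(p01+p10) = 0.5644, pi_1 = 0.4356. Entropy rate H' = pi_0*H(p01) + pi_1*H(p10) = 0.5644*0.5895 + 0.4356*0.6887 = 0.6327

0.6327 bits/symbol


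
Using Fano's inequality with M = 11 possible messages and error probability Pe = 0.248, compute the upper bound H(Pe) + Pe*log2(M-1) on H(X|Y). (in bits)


H(Pe) = -Pe*log2(Pe) - (1-Pe)*log2(1-Pe) = -0.248*log2(0.248) - 0.752*log2(0.752) = 0.498874 + 0.309219 = 0.8081. Pe*log2(M-1) = 0.248*log2(10) = 0.823838. Bound = H(Pe) + Pe*log2(M-1) = 0.498874 + 0.309219 + 0.823838 = 1.6319

1.6319 bits


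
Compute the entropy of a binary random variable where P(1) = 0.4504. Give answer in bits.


H = -p*log2(p) - (1-p)*log2(1-p). -0.4504*log2(0.4504) = 0.518285; -0.5496*log2(0.5496) = 0.474605. H = 0.518285 + 0.474605 = 0.9929

0.9929 bits


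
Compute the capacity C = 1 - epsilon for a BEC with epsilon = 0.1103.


C = 1 - epsilon = 1 - 0.1103 = 0.8897

0.8897 bits


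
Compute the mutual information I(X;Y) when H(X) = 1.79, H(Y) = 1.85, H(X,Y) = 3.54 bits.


I(X;Y) = H(X) + H(Y) - H(X,Y) = 1.79 + 1.85 - 3.54 = 0.1

0.1 bits


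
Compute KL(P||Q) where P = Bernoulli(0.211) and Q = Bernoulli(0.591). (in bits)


KL = p*log2(p/q) + (1-p)*log2((1-p)/(1-q)) = 0.211*log2(0.211/0.591) + 0.789*log2(0.789/0.409) = 0.4344

0.4344 bits


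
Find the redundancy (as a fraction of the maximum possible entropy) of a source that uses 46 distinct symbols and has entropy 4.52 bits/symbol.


H_max = log2(K) = log2(46) = 5.5236 bits/symbol. Redundancy = 1 - H/H_max = 1 - 4.52/5.5236 = 1 - 0.8183 = 0.1817

0.1817


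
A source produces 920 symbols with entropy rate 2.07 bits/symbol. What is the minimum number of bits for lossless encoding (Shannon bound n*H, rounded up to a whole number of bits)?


Minimum bits >= n * H = 920 * 2.07 = 1904.4, rounded up to a whole number of bits = 1905

1905 bits


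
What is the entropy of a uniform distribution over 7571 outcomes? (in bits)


H = log2(n) = log2(7571) = 12.8863

12.8863 bits


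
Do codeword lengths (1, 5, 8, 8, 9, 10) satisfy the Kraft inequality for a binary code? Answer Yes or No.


Kraft sum = sum(2^(-l_i)) = 0.542, need <= 1. Result: satisfied (a binary prefix-free code with these lengths exists)

Yes


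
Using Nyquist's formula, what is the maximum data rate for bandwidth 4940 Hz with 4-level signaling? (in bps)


Rate = 2 * B * log2(M) = 2 * 4940 * 2.0 = 19760.0

19760.0 bps


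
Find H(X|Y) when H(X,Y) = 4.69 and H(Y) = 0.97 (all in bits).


H(X|Y) = H(X,Y) - H(Y) = 4.69 - 0.97 = 3.72

3.72 bits


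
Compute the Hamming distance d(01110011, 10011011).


Count differing positions: ^ ^ ^ . ^ . . . = 4 differences

4


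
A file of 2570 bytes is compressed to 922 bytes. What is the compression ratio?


Ratio = original / compressed = 2570 / 922 = 2.7874

2.7874


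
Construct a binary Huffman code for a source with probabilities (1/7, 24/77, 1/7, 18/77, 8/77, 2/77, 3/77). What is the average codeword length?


Huffman construction (repeatedly merge the two least-probable nodes; each merge adds 1 bit to every symbol beneath it): 2/77 + 3/77 = 5/77; 5/77 + 8/77 = 13/77; 1/7 + 1/7 = 2/7; 13/77 + 18/77 = 31/77; 2/7 + 24/77 = 46/77; 31/77 + 46/77 = 1. Resulting codeword lengths (in the order the probabilities were given): (3, 2, 3, 2, 3, 4, 4). L_avg = sum(p_i * l_i) = 1/7*3 + 24/77*2 + 1/7*3 + 18/77*2 + 8/77*3 + 2/77*4 + 3/77*4 = 194/77 = 2.5195

2.5195 bits


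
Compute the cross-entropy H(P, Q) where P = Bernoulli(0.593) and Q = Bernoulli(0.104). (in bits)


H(P,Q) = -p*log2(q) - (1-p)*log2(1-q). -0.593*log2(0.104) = 1.936349; -0.407*log2(0.896) = 0.064481. H(P,Q) = 1.936349 + 0.064481 = 2.0008

2.0008 bits


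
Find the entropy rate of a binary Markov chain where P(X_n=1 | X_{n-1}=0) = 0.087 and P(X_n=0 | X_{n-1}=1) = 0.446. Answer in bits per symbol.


Stationary distribution: pi_0 = p10/(p01+p10) = 0.8368, pi_1 = 0.1632. Entropy rate H' = pi_0*H(p01) + pi_1*H(p10) = 0.8368*0.4264 + 0.1632*0.9916 = 0.5186

0.5186 bits/symbol


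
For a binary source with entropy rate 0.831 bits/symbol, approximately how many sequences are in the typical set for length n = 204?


log2|A_typical| = nH = 204 * 0.831 = 169.524, so |A_typical| ~ 2^169.524 = 1.076e+51

1.076e+51


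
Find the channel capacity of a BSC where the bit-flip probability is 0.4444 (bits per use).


H(p) = -p*log2(p) - (1-p)*log2(1-p) = -0.4444*log2(0.4444) - 0.5556*log2(0.5556) = 0.519979 + 0.471083 = 0.9911. C = 1 - H(p) = 1 - 0.9911 = 0.0089

0.0089 bits


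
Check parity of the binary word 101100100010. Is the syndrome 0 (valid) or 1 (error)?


Syndrome = XOR of all bits = 1 XOR 0 XOR 1 XOR 1 XOR 0 XOR 0 XOR 1 XOR 0 XOR 0 XOR 0 XOR 1 XOR 0 = 1

1


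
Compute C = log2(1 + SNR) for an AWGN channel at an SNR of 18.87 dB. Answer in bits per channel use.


SNR_linear = 10^(18.87/10) = 77.0903; C = log2(1 + SNR_linear) = log2(1 + 77.0903) = 6.2871

6.2871 bits/channel use


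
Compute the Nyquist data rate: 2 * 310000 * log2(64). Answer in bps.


Rate = 2 * B * log2(M) = 2 * 310000 * 6.0 = 3720000.0

3720000.0 bps


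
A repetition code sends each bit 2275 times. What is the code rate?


Rate = k/n = 1/2275

1/2275


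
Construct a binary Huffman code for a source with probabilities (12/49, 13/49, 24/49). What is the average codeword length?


Huffman construction (repeatedly merge the two least-probable nodes; each merge adds 1 bit to every symbol beneath it): 12/49 + 13/49 = 25/49; 24/49 + 25/49 = 1. Resulting codeword lengths (in the order the probabilities were given): (2, 2, 1). L_avg = sum(p_i * l_i) = 12/49*2 + 13/49*2 + 24/49*1 = 74/49 = 1.5102

1.5102 bits


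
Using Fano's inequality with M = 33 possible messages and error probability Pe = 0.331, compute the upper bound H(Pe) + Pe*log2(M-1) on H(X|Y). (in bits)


H(Pe) = -Pe*log2(Pe) - (1-Pe)*log2(1-Pe) = -0.331*log2(0.331) - 0.669*log2(0.669) = 0.527977 + 0.387968 = 0.9159. Pe*log2(M-1) = 0.331*log2(32) = 1.655000. Bound = H(Pe) + Pe*log2(M-1) = 0.527977 + 0.387968 + 1.655000 = 2.5709

2.5709 bits
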